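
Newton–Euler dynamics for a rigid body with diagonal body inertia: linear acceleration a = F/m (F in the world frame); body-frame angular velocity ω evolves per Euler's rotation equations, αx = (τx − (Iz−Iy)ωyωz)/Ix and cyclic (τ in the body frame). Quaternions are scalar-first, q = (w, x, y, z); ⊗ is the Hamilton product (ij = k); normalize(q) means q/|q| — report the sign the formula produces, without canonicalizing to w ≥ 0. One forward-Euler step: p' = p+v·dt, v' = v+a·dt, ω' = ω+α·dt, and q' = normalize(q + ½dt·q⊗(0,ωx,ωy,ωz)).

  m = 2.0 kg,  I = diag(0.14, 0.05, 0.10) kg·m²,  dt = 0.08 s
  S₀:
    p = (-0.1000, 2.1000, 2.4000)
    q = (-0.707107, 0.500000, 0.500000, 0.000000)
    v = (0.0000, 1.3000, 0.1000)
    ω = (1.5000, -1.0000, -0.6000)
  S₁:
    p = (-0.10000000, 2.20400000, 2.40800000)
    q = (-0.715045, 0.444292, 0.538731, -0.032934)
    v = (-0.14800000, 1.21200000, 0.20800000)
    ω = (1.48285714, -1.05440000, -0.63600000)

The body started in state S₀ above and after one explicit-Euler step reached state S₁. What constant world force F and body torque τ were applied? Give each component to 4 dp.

Δω = ω₁−ω₀ = (-0.01714286, -0.05440000, -0.03600000)
gyro term ω₀×Iω₀ = (0.0300, -0.0360, 0.1350)
I·α + gyro = (0.0000, -0.0700, 0.0900)
Δv = v₁−v₀ = (-0.14800000, -0.08800000, 0.10800000)
applied force F = (-3.7000, -2.2000, 2.7000)

F = (-3.7000, -2.2000, 2.7000)
τ = (0.0000, -0.0700, 0.0900)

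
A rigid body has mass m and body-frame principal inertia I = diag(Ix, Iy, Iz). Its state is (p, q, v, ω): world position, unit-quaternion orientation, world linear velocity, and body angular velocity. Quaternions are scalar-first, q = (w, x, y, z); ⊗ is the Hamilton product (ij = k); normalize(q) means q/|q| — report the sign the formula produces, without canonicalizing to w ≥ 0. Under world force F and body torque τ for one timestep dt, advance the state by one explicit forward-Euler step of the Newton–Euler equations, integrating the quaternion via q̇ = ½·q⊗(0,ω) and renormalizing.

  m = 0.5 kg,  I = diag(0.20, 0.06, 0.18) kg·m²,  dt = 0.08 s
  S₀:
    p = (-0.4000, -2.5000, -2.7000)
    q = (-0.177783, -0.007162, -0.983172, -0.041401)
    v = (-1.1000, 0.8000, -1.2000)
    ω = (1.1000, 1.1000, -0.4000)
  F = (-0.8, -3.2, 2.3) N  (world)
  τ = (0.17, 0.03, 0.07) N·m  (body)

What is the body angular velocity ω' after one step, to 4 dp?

ω×(Iω) gyroscopic = (-0.0528, -0.0088, -0.1694)
(τ − ω×Iω)/I = (1.1140, 0.6467, 1.3300)
ω + α·dt = (1.1891, 1.1517, -0.2936)

ω' = (1.1891, 1.1517, -0.2936)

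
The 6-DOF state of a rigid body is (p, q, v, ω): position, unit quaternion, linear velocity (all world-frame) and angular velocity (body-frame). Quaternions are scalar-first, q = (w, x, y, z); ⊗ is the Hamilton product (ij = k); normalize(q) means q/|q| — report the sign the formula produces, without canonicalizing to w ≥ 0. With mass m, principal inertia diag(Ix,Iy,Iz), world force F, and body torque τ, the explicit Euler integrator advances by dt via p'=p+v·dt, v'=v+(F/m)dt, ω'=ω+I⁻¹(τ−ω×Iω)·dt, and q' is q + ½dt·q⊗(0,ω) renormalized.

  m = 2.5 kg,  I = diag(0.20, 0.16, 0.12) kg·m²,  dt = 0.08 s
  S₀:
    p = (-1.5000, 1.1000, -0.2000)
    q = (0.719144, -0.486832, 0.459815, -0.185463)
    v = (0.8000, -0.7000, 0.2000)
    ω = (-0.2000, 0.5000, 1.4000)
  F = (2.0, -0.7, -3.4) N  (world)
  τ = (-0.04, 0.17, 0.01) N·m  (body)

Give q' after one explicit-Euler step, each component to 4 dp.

q' = (0.7152, -0.4623, 0.5020, -0.1510)

q⊗(0,ω) = (-0.0676257, 0.5926437, 1.0782294, 0.8553486)
q + ½dt·q⊗(0,ω), renormalized = (0.7152, -0.4623, 0.5020, -0.1510)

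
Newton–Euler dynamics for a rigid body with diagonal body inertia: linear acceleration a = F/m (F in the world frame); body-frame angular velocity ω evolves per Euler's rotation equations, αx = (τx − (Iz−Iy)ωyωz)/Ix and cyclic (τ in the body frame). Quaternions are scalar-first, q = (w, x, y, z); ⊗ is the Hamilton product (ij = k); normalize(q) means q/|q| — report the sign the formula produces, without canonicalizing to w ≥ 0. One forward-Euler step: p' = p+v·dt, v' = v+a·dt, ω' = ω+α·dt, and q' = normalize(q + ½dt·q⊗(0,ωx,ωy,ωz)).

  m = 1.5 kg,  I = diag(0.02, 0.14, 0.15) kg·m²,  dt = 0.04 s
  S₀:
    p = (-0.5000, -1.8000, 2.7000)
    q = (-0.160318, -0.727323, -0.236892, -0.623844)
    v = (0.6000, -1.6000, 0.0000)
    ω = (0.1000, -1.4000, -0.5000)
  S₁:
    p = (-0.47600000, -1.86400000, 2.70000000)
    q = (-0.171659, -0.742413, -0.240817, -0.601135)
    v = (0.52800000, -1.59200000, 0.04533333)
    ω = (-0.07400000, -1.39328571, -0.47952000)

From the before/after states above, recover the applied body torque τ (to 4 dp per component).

τ = (-0.0800, 0.0300, 0.0600)

rate change Δω = (-0.17400000, 0.00671429, 0.02048000)
ω₀×(Iω₀) = (0.0070, 0.0065, -0.0168)
applied torque τ = (-0.0800, 0.0300, 0.0600)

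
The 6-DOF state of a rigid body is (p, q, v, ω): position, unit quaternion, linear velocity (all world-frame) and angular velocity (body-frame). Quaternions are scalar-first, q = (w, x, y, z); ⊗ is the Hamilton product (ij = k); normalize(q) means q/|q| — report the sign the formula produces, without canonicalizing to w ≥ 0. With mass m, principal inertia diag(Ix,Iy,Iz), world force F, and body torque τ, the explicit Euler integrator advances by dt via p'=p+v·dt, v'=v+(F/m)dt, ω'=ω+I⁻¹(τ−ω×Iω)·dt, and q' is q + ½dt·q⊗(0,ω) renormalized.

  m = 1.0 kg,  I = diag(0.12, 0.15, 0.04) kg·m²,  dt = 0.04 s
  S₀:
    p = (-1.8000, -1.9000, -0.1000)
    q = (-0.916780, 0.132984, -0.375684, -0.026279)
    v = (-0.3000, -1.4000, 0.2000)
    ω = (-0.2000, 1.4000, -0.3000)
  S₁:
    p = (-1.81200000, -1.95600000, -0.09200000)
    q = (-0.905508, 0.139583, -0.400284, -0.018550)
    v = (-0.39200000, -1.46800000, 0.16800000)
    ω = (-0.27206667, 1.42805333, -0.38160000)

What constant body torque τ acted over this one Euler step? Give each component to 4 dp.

τ = (-0.1700, 0.1100, -0.0900)

ω₁ − ω₀ = (-0.07206667, 0.02805333, -0.08160000)
I·α + gyro = (-0.1700, 0.1100, -0.0900)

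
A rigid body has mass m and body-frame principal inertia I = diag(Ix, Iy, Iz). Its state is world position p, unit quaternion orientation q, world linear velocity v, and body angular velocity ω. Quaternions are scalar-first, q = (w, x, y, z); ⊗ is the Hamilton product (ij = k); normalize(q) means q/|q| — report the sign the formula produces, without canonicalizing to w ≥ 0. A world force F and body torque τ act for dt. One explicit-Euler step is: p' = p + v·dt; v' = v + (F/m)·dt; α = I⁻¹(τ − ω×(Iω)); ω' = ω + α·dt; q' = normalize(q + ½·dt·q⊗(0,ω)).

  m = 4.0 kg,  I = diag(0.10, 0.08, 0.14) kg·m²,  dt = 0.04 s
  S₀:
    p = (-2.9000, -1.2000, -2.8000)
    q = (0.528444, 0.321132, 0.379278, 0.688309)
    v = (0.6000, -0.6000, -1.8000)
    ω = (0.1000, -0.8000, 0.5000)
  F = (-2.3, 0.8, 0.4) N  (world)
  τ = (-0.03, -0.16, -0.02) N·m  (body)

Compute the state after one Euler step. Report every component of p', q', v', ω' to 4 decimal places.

a = F/m = (-0.5750, 0.2000, 0.1000)
p + v·dt = (-2.8760, -1.2240, -2.8720)
new velocity v' = (0.5770, -0.5920, -1.7960)
angular accel α = (-0.0600, -1.9750, -0.1543)
new body rate ω' = (0.0976, -0.8790, 0.4938)
q⊗(0,ω) = (-0.0728453, 0.7931306, -0.5144903, -0.0306114)
q + ½dt·q⊗(0,ω), renormalized = (0.5269, 0.3369, 0.3689, 0.6876)

p' = (-2.8760, -1.2240, -2.8720)
q' = (0.5269, 0.3369, 0.3689, 0.6876)
v' = (0.5770, -0.5920, -1.7960)
ω' = (0.0976, -0.8790, 0.4938)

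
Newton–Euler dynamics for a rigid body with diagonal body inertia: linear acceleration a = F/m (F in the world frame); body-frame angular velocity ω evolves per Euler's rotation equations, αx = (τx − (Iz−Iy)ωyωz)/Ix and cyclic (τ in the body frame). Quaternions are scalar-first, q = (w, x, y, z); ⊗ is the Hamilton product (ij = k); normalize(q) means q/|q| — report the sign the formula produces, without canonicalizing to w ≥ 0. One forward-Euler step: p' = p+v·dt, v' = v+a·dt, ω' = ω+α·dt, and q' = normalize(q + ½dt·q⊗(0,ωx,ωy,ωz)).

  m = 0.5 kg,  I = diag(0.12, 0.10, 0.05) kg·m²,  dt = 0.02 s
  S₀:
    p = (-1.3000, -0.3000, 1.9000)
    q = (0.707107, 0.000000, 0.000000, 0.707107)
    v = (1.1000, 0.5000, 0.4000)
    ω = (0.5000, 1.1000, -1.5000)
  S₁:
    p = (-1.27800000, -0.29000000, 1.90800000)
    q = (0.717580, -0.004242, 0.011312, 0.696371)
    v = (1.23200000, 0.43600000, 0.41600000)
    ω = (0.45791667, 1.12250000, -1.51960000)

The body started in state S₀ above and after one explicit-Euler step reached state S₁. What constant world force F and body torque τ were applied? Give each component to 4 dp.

F = (3.3000, -1.6000, 0.4000)
τ = (-0.1700, 0.0600, -0.0600)

Δω = ω₁−ω₀ = (-0.04208333, 0.02250000, -0.01960000)
ω₀×(Iω₀) = (0.0825, -0.0525, -0.0110)
I·α + gyro = (-0.1700, 0.0600, -0.0600)
Δv = v₁−v₀ = (0.13200000, -0.06400000, 0.01600000)
applied force F = (3.3000, -1.6000, 0.4000)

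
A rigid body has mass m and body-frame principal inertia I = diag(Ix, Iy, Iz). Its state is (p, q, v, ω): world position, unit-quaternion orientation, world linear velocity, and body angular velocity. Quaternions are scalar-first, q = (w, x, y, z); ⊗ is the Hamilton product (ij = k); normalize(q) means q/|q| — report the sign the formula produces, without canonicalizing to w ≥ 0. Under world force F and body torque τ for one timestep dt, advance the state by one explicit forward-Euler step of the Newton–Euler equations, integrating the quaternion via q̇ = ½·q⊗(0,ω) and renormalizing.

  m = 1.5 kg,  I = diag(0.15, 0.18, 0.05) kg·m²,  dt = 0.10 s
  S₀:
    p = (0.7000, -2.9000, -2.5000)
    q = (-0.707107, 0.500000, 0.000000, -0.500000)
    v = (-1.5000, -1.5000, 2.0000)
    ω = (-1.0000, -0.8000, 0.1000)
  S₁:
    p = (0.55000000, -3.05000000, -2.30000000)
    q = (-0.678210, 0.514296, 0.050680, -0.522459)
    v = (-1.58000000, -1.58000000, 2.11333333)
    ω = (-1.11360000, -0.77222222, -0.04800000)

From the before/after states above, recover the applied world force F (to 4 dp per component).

velocity change Δv = (-0.08000000, -0.08000000, 0.11333333)
applied force F = (-1.2000, -1.2000, 1.7000)

F = (-1.2000, -1.2000, 1.7000)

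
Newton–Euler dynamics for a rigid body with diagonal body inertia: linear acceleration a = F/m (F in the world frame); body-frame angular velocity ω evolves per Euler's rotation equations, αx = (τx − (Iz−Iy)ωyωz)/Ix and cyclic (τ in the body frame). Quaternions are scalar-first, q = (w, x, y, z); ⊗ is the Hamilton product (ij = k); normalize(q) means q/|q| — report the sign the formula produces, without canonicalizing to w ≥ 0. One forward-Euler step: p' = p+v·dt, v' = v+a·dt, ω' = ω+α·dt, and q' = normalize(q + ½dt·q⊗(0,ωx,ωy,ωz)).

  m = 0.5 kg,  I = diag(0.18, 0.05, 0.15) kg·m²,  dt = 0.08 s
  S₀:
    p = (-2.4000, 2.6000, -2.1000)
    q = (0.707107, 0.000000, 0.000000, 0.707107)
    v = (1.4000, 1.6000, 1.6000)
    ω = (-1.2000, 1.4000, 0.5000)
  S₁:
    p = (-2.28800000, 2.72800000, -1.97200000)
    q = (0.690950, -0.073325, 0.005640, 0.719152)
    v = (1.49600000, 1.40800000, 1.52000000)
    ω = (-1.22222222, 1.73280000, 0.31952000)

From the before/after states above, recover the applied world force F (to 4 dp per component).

F = (0.6000, -1.2000, -0.5000)

velocity change Δv = (0.09600000, -0.19200000, -0.08000000)
F = m·Δv/dt = (0.6000, -1.2000, -0.5000)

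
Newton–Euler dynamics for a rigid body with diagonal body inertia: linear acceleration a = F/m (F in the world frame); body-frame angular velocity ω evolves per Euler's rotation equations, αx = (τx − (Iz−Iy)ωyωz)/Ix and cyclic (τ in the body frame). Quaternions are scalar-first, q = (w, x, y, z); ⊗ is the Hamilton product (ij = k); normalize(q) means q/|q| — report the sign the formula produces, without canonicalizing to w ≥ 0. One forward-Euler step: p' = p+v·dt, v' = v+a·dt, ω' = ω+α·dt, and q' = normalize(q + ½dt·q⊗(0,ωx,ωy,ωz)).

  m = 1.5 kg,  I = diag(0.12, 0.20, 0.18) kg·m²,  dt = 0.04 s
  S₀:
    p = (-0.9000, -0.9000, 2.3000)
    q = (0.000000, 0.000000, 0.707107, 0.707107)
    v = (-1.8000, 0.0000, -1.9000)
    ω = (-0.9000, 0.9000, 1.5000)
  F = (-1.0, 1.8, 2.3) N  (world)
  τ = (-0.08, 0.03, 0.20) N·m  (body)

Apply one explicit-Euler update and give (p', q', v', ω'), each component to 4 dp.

gyro term ω×Iω = (-0.0270, 0.0810, -0.0648)
angular accel α = (-0.4417, -0.2550, 1.4711)
ω + α·dt = (-0.9177, 0.8898, 1.5588)
2q̇ = q⊗(0,ω) = (-1.6970568, 0.4242642, -0.6363963, 0.6363963)
q' = normalize(q + ½dt·q⊗(0,ω)) = (-0.0339, 0.0085, 0.6938, 0.7193)
linear accel F/m = (-0.6667, 1.2000, 1.5333)
p' = p + v·dt = (-0.9720, -0.9000, 2.2240)
v + (F/m)dt = (-1.8267, 0.0480, -1.8387)

p' = (-0.9720, -0.9000, 2.2240)
q' = (-0.0339, 0.0085, 0.6938, 0.7193)
v' = (-1.8267, 0.0480, -1.8387)
ω' = (-0.9177, 0.8898, 1.5588)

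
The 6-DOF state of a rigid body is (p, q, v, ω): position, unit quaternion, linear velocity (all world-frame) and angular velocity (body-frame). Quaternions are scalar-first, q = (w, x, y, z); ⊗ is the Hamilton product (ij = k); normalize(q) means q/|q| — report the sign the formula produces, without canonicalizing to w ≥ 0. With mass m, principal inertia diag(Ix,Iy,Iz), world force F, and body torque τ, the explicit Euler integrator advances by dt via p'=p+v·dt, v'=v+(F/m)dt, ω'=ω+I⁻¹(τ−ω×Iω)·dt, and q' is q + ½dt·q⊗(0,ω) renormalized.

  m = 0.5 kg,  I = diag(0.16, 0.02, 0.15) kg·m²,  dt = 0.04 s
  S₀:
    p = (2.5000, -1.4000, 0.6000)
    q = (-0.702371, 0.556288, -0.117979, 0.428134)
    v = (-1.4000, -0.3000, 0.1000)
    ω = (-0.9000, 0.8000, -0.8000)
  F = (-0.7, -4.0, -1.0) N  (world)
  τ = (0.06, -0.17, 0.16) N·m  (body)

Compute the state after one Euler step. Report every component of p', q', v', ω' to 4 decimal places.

p' = (2.4440, -1.4120, 0.6040)
q' = (-0.6833, 0.5637, -0.1280, 0.4460)
v' = (-1.4560, -0.6200, 0.0200)
ω' = (-0.8642, 0.4456, -0.7842)

precession coupling ω×(Iω) = (-0.0832, 0.0072, 0.1008)
angular accel α = (0.8950, -8.8600, 0.3947)
ω' = ω + α·dt = (-0.8642, 0.4456, -0.7842)
q⊗(0,ω) = (0.9375496, 0.3840099, -0.5021870, 0.9007461)
q + ½dt·q⊗(0,ω), renormalized = (-0.6833, 0.5637, -0.1280, 0.4460)
p' = p + v·dt = (2.4440, -1.4120, 0.6040)
new velocity v' = (-1.4560, -0.6200, 0.0200)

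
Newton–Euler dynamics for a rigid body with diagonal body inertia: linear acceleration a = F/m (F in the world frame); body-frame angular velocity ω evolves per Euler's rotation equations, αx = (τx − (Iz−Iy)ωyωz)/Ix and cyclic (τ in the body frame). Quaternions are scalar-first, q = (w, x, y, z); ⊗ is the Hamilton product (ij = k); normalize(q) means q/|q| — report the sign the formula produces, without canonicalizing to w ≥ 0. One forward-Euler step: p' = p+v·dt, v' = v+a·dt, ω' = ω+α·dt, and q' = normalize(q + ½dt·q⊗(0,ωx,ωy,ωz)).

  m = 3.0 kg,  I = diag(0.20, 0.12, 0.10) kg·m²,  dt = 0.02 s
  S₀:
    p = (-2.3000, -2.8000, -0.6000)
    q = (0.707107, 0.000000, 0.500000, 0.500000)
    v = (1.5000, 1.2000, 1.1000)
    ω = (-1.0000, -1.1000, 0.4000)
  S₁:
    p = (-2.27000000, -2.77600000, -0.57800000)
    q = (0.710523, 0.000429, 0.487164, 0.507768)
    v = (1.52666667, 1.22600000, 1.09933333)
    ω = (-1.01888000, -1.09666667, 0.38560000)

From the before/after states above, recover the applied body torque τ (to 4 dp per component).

ω₁ − ω₀ = (-0.01888000, 0.00333333, -0.01440000)
τ = I·(Δω/dt) + ω₀×(Iω₀) = (-0.1800, -0.0200, -0.1600)

τ = (-0.1800, -0.0200, -0.1600)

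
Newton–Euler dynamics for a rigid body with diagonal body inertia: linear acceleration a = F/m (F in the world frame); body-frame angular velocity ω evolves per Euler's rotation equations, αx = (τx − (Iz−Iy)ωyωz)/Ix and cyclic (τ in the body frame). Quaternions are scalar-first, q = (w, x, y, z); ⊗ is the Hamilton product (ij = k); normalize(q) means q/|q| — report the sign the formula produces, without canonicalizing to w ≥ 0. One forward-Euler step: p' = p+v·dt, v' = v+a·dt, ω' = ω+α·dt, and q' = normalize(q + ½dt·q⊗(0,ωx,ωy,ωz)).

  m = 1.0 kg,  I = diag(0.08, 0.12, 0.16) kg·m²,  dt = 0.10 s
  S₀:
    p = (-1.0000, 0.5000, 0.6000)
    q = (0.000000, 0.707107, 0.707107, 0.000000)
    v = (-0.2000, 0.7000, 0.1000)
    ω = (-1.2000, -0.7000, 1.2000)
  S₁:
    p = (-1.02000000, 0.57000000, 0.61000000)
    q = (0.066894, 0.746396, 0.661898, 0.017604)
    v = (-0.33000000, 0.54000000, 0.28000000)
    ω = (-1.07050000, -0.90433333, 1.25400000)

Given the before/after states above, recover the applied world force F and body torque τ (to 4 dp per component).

Δω = ω₁−ω₀ = (0.12950000, -0.20433333, 0.05400000)
ω₀×(Iω₀) = (-0.0336, 0.1152, 0.0336)
τ = I·(Δω/dt) + ω₀×(Iω₀) = (0.0700, -0.1300, 0.1200)
Δv = v₁−v₀ = (-0.13000000, -0.16000000, 0.18000000)
F = m·Δv/dt = (-1.3000, -1.6000, 1.8000)

F = (-1.3000, -1.6000, 1.8000)
τ = (0.0700, -0.1300, 0.1200)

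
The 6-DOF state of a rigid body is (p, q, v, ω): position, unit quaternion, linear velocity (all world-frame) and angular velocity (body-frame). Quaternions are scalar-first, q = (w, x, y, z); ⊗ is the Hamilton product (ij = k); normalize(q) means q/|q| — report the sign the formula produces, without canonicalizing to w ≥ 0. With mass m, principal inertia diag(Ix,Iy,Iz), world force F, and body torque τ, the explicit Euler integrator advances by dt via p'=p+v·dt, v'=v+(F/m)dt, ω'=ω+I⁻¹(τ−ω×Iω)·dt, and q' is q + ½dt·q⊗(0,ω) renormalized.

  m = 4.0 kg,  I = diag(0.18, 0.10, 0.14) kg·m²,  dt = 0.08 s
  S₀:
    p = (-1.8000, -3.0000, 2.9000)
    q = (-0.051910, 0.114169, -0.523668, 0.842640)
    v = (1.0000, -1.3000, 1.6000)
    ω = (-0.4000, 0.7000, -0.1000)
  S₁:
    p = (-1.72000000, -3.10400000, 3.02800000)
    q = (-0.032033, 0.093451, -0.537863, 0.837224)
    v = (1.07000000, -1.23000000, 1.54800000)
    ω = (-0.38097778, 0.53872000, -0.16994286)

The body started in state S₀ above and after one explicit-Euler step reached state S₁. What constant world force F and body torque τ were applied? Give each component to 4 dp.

F = (3.5000, 3.5000, -2.6000)
τ = (0.0400, -0.2000, -0.1000)

rate change Δω = (0.01902222, -0.16128000, -0.06994286)
ω₀×(Iω₀) = (-0.0028, 0.0016, 0.0224)
I·α + gyro = (0.0400, -0.2000, -0.1000)
velocity change Δv = (0.07000000, 0.07000000, -0.05200000)
F = m·Δv/dt = (3.5000, 3.5000, -2.6000)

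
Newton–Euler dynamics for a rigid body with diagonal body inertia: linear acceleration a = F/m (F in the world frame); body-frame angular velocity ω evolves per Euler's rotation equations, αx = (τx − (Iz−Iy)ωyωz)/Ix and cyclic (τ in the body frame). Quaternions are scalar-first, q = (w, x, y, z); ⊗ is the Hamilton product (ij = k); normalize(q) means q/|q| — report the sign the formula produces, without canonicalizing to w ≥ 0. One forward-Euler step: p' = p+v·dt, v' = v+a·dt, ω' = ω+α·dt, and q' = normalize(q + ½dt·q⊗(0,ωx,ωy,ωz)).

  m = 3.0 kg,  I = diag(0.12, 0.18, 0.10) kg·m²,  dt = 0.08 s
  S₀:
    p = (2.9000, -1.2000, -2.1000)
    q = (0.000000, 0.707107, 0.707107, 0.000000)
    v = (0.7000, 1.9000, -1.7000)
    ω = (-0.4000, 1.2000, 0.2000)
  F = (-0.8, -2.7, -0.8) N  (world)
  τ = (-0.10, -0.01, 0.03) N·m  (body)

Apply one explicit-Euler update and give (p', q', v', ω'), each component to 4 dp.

linear accel F/m = (-0.2667, -0.9000, -0.2667)
p' = p + v·dt = (2.9560, -1.0480, -2.2360)
v + (F/m)dt = (0.6787, 1.8280, -1.7213)
precession coupling ω×(Iω) = (-0.0192, -0.0016, -0.0288)
(τ − ω×Iω)/I = (-0.6733, -0.0467, 0.5880)
ω' = ω + α·dt = (-0.4539, 1.1963, 0.2470)
2q̇ = q⊗(0,ω) = (-0.5656856, 0.1414214, -0.1414214, 1.1313712)
q + ½dt·q⊗(0,ω), renormalized = (-0.0226, 0.7118, 0.7005, 0.0452)

p' = (2.9560, -1.0480, -2.2360)
q' = (-0.0226, 0.7118, 0.7005, 0.0452)
v' = (0.6787, 1.8280, -1.7213)
ω' = (-0.4539, 1.1963, 0.2470)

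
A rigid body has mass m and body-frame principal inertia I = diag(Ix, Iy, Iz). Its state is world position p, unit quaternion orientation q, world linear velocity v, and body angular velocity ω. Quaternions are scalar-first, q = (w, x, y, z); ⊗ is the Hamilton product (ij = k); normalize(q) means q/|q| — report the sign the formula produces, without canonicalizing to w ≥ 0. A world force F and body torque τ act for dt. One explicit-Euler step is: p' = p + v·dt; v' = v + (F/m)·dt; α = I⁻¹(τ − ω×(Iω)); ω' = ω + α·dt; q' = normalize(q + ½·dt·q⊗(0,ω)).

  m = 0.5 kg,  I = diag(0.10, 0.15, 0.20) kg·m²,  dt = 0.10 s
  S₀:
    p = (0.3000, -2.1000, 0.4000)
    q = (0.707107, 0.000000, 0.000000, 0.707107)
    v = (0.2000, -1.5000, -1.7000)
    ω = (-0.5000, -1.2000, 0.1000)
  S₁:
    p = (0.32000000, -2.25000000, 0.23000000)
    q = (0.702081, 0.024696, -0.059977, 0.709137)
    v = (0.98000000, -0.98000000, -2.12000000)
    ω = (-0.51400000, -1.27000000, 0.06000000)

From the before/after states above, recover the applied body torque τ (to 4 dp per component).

τ = (-0.0200, -0.1000, -0.0500)

Δω = ω₁−ω₀ = (-0.01400000, -0.07000000, -0.04000000)
ω₀×(Iω₀) = (-0.0060, 0.0050, 0.0300)
τ = I·(Δω/dt) + ω₀×(Iω₀) = (-0.0200, -0.1000, -0.0500)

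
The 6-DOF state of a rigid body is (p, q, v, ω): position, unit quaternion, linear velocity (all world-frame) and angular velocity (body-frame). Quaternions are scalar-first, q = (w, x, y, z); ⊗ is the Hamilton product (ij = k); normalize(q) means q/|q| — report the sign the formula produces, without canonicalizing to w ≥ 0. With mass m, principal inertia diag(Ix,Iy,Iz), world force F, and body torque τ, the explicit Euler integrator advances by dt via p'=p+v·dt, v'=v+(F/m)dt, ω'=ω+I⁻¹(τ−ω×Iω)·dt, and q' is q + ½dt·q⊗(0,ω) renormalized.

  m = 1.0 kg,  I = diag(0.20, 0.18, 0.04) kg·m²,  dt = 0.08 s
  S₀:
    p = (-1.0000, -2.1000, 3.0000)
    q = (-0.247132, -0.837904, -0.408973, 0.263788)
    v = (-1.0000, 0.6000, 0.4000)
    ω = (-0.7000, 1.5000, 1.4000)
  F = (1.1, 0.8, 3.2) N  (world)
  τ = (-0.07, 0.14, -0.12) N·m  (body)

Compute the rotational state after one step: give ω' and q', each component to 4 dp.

angular accel α = (1.1200, 1.6489, -3.5250)
new body rate ω' = (-0.6104, 1.6319, 1.1180)
2q̇ = q⊗(0,ω) = (-0.3423765, -0.7952518, 0.6177160, -1.8891219)
q + ½dt·q⊗(0,ω), renormalized = (-0.2599, -0.8665, -0.3828, 0.1875)

ω' = (-0.6104, 1.6319, 1.1180)
q' = (-0.2599, -0.8665, -0.3828, 0.1875)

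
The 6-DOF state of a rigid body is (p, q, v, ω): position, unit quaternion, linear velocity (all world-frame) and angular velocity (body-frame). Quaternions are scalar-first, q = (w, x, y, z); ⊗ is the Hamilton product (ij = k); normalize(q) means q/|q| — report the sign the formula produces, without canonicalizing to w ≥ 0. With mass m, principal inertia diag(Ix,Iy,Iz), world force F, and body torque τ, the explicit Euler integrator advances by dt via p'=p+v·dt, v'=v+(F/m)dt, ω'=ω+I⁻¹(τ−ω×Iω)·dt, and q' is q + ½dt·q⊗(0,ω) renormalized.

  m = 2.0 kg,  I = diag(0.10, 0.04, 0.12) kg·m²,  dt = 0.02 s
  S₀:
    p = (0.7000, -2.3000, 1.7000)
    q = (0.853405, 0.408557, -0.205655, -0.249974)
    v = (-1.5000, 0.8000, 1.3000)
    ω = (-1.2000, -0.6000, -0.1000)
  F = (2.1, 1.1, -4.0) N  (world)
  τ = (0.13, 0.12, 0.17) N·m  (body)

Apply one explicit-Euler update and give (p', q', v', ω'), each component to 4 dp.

p' = (0.6700, -2.2840, 1.7260)
q' = (0.8567, 0.3970, -0.2073, -0.2557)
v' = (-1.4790, 0.8110, 1.2600)
ω' = (-1.1750, -0.5388, -0.0645)

ω×(Iω) gyroscopic = (0.0048, -0.0024, -0.0432)
(τ − ω×Iω)/I = (1.2520, 3.0600, 1.7767)
ω + α·dt = (-1.1750, -0.5388, -0.0645)
2q̇ = q⊗(0,ω) = (0.3418780, -1.1535049, -0.1712185, -0.5772607)
q + ½dt·q⊗(0,ω), renormalized = (0.8567, 0.3970, -0.2073, -0.2557)
a = (1.0500, 0.5500, -2.0000)
new position p' = (0.6700, -2.2840, 1.7260)
v + (F/m)dt = (-1.4790, 0.8110, 1.2600)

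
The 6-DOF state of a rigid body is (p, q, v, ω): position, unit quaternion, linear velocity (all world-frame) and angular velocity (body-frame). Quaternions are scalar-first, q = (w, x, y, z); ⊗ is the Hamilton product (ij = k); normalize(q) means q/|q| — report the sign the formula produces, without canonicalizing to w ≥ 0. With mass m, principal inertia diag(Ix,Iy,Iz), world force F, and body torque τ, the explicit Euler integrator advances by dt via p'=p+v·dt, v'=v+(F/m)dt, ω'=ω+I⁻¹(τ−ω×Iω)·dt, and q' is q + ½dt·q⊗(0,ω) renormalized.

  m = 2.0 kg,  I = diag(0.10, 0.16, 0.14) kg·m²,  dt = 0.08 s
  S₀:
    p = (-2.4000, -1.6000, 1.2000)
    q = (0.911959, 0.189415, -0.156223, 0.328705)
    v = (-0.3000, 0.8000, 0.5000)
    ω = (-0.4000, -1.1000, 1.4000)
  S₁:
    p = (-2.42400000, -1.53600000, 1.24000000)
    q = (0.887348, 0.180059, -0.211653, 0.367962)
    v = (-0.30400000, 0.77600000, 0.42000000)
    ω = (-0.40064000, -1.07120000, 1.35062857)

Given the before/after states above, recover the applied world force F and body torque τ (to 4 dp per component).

F = (-0.1000, -0.6000, -2.0000)
τ = (0.0300, 0.0800, -0.0600)

velocity change Δv = (-0.00400000, -0.02400000, -0.08000000)
applied force F = (-0.1000, -0.6000, -2.0000)
Δω = ω₁−ω₀ = (-0.00064000, 0.02880000, -0.04937143)
ω₀×(Iω₀) = (0.0308, 0.0224, 0.0264)
I·α + gyro = (0.0300, 0.0800, -0.0600)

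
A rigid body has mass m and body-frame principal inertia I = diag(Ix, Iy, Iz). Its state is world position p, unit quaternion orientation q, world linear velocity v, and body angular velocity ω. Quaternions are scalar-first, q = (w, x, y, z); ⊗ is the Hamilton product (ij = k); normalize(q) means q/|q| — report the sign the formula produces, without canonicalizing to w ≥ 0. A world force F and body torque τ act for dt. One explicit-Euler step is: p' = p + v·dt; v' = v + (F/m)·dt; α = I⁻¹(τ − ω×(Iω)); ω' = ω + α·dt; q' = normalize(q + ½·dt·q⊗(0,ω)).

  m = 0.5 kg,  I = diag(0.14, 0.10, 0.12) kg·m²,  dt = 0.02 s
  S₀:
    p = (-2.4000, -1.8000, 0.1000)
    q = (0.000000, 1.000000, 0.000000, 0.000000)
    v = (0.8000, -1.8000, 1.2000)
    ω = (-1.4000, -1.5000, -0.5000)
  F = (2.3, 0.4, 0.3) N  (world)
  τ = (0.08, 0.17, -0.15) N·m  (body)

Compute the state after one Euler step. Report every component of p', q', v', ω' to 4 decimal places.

a = (4.6000, 0.8000, 0.6000)
p + v·dt = (-2.3840, -1.8360, 0.1240)
v + (F/m)dt = (0.8920, -1.7840, 1.2120)
gyro term ω×Iω = (0.0150, 0.0140, -0.0840)
α = I⁻¹(τ − ω×Iω) = (0.4643, 1.5600, -0.5500)
ω' = ω + α·dt = (-1.3907, -1.4688, -0.5110)
2q̇ = q⊗(0,ω) = (1.4000000, 0.0000000, 0.5000000, -1.5000000)
q + ½dt·q⊗(0,ω), renormalized = (0.0140, 0.9998, 0.0050, -0.0150)

p' = (-2.3840, -1.8360, 0.1240)
q' = (0.0140, 0.9998, 0.0050, -0.0150)
v' = (0.8920, -1.7840, 1.2120)
ω' = (-1.3907, -1.4688, -0.5110)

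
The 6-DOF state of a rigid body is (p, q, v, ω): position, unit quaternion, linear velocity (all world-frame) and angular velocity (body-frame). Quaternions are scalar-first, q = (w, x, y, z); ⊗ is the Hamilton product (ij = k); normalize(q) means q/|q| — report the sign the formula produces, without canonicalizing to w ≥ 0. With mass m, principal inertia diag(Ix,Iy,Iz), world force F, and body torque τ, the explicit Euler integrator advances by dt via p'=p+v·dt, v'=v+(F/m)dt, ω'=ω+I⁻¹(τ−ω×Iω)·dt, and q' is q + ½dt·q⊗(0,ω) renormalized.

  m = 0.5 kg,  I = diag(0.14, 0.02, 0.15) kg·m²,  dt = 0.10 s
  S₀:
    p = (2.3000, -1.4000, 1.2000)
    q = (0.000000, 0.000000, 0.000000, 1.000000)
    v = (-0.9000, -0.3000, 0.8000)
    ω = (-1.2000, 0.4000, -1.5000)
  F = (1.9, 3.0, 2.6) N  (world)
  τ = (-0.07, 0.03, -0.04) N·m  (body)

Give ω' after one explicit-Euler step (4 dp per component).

α = I⁻¹(τ − ω×Iω) = (0.0571, 2.4000, -0.6507)
ω' = ω + α·dt = (-1.1943, 0.6400, -1.5651)

ω' = (-1.1943, 0.6400, -1.5651)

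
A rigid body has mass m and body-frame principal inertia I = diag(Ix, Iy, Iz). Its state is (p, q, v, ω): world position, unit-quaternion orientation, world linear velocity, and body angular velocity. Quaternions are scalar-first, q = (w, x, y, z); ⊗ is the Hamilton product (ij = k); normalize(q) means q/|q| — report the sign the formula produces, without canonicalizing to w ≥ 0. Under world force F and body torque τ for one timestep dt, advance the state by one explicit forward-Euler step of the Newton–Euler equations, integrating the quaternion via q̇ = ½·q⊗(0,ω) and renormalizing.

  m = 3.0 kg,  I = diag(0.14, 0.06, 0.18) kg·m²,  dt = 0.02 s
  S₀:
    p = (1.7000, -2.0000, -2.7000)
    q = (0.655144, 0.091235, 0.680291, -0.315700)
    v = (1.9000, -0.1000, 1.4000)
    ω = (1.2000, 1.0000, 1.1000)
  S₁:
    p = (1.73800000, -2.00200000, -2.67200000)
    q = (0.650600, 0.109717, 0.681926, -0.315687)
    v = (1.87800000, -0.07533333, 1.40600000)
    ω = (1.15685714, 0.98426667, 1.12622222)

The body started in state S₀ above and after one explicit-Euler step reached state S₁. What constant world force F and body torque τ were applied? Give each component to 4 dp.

F = (-3.3000, 3.7000, 0.9000)
τ = (-0.1700, -0.1000, 0.1400)

Δv = v₁−v₀ = (-0.02200000, 0.02466667, 0.00600000)
F = m·Δv/dt = (-3.3000, 3.7000, 0.9000)
Δω = ω₁−ω₀ = (-0.04314286, -0.01573333, 0.02622222)
gyro term ω₀×Iω₀ = (0.1320, -0.0528, -0.0960)
τ = I·(Δω/dt) + ω₀×(Iω₀) = (-0.1700, -0.1000, 0.1400)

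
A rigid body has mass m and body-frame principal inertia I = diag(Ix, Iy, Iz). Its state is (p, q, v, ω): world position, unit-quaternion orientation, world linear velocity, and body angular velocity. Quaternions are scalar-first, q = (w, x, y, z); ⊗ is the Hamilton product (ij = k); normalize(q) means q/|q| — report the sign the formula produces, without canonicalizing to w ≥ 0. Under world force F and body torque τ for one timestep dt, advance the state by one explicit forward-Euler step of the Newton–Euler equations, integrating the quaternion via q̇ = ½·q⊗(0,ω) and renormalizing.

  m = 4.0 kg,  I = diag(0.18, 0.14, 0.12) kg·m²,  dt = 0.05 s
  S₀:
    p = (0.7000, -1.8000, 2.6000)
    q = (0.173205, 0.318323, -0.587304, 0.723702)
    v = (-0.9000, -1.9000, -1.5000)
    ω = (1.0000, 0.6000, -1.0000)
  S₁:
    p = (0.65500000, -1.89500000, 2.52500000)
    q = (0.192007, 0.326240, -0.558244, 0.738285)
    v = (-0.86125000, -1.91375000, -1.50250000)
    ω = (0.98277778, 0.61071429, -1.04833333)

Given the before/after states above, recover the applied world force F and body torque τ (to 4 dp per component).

F = (3.1000, -1.1000, -0.2000)
τ = (-0.0500, -0.0300, -0.1400)

rate change Δω = (-0.01722222, 0.01071429, -0.04833333)
ω₀×(Iω₀) = (0.0120, -0.0600, -0.0240)
τ = I·(Δω/dt) + ω₀×(Iω₀) = (-0.0500, -0.0300, -0.1400)
v₁ − v₀ = (0.03875000, -0.01375000, -0.00250000)
m·(v₁−v₀)/dt = (3.1000, -1.1000, -0.2000)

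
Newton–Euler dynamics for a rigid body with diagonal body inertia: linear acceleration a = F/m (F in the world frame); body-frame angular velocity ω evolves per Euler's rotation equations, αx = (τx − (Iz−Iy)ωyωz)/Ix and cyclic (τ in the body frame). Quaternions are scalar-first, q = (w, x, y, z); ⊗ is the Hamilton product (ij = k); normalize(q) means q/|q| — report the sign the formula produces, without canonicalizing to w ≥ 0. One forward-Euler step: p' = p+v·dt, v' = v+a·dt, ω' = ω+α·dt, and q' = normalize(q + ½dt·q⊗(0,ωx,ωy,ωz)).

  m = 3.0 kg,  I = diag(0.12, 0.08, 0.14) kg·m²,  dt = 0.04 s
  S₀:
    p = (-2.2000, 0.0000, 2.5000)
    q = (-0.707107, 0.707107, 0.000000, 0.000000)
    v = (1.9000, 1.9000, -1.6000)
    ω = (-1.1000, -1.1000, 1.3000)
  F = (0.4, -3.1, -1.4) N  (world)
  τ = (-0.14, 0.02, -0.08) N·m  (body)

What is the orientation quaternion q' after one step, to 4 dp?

q' = (-0.6910, 0.7221, -0.0028, -0.0339)

Hamilton product q⊗(0,ω) = (0.7778177, 0.7778177, -0.1414214, -1.6970568)
q + ½dt·q⊗(0,ω), renormalized = (-0.6910, 0.7221, -0.0028, -0.0339)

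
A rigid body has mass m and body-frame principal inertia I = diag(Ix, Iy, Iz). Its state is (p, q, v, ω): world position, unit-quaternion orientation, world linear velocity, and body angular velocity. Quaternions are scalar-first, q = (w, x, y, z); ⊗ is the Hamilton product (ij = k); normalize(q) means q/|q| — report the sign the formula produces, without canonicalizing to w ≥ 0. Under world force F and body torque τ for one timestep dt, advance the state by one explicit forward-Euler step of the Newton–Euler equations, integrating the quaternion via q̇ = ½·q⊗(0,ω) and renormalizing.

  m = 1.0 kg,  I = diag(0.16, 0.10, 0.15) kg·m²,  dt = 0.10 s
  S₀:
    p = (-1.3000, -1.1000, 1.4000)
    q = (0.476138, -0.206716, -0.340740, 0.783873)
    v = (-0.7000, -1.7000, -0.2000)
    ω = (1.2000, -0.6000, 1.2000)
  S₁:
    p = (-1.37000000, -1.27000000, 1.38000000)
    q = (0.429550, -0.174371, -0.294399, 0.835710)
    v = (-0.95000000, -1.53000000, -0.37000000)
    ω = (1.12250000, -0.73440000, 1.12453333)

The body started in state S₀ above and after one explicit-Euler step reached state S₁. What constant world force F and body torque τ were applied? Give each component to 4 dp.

v₁ − v₀ = (-0.25000000, 0.17000000, -0.17000000)
applied force F = (-2.5000, 1.7000, -1.7000)
ω₁ − ω₀ = (-0.07750000, -0.13440000, -0.07546667)
τ = I·(Δω/dt) + ω₀×(Iω₀) = (-0.1600, -0.1200, -0.0700)

F = (-2.5000, 1.7000, -1.7000)
τ = (-0.1600, -0.1200, -0.0700)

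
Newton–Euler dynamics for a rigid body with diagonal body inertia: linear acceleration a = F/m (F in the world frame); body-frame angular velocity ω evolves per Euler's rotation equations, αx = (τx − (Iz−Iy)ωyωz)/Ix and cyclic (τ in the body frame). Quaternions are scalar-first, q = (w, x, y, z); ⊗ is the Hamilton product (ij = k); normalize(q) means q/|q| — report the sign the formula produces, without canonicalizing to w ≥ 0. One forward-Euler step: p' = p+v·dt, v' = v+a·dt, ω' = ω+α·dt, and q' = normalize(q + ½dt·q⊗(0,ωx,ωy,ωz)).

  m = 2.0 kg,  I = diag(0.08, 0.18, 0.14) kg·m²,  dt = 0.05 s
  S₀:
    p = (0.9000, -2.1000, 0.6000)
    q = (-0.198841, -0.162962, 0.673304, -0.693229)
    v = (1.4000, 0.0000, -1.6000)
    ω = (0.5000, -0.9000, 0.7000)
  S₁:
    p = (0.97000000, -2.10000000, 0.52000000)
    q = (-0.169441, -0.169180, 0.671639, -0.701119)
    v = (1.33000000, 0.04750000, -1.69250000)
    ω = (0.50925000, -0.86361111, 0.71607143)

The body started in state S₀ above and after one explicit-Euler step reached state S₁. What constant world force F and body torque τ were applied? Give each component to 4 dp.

F = (-2.8000, 1.9000, -3.7000)
τ = (0.0400, 0.1100, 0.0000)

ω₁ − ω₀ = (0.00925000, 0.03638889, 0.01607143)
gyro term ω₀×Iω₀ = (0.0252, -0.0210, -0.0450)
τ = I·(Δω/dt) + ω₀×(Iω₀) = (0.0400, 0.1100, 0.0000)
Δv = v₁−v₀ = (-0.07000000, 0.04750000, -0.09250000)
m·(v₁−v₀)/dt = (-2.8000, 1.9000, -3.7000)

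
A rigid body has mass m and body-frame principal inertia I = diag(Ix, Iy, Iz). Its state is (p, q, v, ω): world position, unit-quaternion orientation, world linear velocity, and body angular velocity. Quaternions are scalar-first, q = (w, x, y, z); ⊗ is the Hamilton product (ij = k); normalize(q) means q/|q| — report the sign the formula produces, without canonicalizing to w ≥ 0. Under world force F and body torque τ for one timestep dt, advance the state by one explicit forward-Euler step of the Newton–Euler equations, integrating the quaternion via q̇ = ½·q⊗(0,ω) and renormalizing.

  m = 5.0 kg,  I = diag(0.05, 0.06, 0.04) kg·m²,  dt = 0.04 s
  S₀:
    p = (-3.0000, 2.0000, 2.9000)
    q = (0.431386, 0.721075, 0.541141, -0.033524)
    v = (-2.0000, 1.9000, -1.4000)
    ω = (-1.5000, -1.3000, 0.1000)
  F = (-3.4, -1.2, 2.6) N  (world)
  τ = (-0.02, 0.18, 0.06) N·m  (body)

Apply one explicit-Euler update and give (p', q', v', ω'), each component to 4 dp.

p' = (-3.0800, 2.0760, 2.8440)
q' = (0.4668, 0.7078, 0.5291, -0.0351)
v' = (-2.0272, 1.8904, -1.3792)
ω' = (-1.5181, -1.1790, 0.1405)

gyro term ω×Iω = (0.0026, -0.0015, 0.0195)
α = I⁻¹(τ − ω×Iω) = (-0.4520, 3.0250, 1.0125)
new body rate ω' = (-1.5181, -1.1790, 0.1405)
Hamilton product q⊗(0,ω) = (1.7884482, -0.6365461, -0.5826233, -0.0825474)
q + ½dt·q⊗(0,ω), renormalized = (0.4668, 0.7078, 0.5291, -0.0351)
a = F/m = (-0.6800, -0.2400, 0.5200)
p' = p + v·dt = (-3.0800, 2.0760, 2.8440)
v + (F/m)dt = (-2.0272, 1.8904, -1.3792)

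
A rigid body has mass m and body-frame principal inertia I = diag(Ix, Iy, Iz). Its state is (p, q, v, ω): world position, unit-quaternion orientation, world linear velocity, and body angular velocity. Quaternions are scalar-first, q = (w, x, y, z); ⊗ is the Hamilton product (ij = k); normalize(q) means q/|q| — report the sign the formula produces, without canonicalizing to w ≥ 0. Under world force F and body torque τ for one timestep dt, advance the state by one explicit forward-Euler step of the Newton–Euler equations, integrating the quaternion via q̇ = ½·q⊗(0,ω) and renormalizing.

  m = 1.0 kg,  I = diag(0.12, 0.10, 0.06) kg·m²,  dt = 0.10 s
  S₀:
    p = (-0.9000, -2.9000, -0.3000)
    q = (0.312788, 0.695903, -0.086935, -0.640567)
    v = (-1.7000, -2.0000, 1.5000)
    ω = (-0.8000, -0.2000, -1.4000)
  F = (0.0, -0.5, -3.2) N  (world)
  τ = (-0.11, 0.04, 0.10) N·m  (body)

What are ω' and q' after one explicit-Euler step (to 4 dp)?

ω' = (-0.8823, -0.2272, -1.2280)
q' = (0.2939, 0.6808, -0.0157, -0.6707)

angular accel α = (-0.8233, -0.2720, 1.7200)
new body rate ω' = (-0.8823, -0.2272, -1.2280)
2q̇ = q⊗(0,ω) = (-0.3574584, -0.2566348, 1.4241602, -0.6466318)
q + ½dt·q⊗(0,ω), renormalized = (0.2939, 0.6808, -0.0157, -0.6707)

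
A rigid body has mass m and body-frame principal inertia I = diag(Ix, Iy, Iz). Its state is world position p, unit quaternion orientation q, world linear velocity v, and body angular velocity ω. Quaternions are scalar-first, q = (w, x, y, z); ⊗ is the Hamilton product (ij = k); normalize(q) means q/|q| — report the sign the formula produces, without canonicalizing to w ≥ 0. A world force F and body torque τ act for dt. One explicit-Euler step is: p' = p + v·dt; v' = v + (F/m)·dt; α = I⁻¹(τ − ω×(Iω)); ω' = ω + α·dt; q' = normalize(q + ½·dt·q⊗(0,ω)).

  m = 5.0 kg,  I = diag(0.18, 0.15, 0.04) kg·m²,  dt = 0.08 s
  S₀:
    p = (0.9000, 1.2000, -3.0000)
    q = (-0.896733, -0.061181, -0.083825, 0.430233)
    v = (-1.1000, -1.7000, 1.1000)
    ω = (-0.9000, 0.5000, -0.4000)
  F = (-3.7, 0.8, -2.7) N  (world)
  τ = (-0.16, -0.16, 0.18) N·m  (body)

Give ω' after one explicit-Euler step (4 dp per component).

ω×(Iω) gyroscopic = (0.0220, 0.0504, 0.0135)
(τ − ω×Iω)/I = (-1.0111, -1.4027, 4.1625)
ω' = ω + α·dt = (-0.9809, 0.3878, -0.0670)

ω' = (-0.9809, 0.3878, -0.0670)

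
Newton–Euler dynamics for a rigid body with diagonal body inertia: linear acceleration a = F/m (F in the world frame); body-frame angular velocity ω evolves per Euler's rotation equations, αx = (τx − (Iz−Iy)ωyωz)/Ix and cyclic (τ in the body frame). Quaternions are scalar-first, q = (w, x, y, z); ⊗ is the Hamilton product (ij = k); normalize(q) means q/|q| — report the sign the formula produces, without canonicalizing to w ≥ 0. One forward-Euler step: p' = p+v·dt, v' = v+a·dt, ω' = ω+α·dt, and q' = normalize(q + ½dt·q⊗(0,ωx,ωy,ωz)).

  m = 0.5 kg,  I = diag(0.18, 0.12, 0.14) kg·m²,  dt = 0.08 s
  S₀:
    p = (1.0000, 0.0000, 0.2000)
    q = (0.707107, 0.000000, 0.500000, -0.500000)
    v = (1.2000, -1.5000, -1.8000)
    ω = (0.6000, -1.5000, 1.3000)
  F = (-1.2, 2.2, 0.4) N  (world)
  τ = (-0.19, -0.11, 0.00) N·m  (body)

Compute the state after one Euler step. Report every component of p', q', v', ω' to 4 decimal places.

p' = (1.0960, -0.1200, 0.0560)
q' = (0.7605, 0.0129, 0.4440, -0.4736)
v' = (1.0080, -1.1480, -1.7360)
ω' = (0.5329, -1.5941, 1.2691)

new position p' = (1.0960, -0.1200, 0.0560)
v' = v + a·dt = (1.0080, -1.1480, -1.7360)
ω×(Iω) gyroscopic = (-0.0390, 0.0312, 0.0540)
angular accel α = (-0.8389, -1.1767, -0.3857)
ω + α·dt = (0.5329, -1.5941, 1.2691)
2q̇ = q⊗(0,ω) = (1.4000000, 0.3242642, -1.3606605, 0.6192391)
updated quaternion q' = (0.7605, 0.0129, 0.4440, -0.4736)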